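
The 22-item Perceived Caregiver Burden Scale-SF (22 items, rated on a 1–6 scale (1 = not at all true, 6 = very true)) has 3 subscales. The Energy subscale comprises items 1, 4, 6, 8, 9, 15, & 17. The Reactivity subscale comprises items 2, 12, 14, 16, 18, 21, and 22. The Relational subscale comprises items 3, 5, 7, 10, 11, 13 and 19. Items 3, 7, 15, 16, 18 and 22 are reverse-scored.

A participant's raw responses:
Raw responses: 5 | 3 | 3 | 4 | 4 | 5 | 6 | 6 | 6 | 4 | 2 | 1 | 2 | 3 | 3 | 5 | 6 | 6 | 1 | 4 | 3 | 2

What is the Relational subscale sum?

18

Relational items: 3, 5, 7, 10, 11, 13, 19.
Of these, items 3 & 7 are reverse-scored; reversed = (1+6) − raw = 7 − raw.
  item 3: 7 − 3 = 4
  item 5: 4
  item 7: 7 − 6 = 1
  item 10: 4
  item 11: 2
  item 13: 2
  item 19: 1
Sum = 4 + 4 + 1 + 4 + 2 + 2 + 1 = 18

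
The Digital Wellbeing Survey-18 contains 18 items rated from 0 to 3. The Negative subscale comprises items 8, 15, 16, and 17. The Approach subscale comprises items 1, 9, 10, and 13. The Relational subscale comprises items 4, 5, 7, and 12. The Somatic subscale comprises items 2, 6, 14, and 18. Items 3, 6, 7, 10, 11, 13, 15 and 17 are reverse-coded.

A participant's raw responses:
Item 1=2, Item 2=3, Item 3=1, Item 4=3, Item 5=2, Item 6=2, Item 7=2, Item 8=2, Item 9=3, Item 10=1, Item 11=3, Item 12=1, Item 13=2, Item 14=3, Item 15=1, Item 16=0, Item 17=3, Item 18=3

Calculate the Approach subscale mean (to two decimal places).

Approach items: 1, 9, 10, 13.
Of these, items 10 and 13 are reverse-coded; reversed = (0+3) − raw = 3 − raw.
  item 1: 2
  item 9: 3
  item 10: 3 − 1 = 2
  item 13: 3 − 2 = 1
Sum = 2 + 3 + 2 + 1 = 8
Mean = 8 / 4 = 2.00

2.00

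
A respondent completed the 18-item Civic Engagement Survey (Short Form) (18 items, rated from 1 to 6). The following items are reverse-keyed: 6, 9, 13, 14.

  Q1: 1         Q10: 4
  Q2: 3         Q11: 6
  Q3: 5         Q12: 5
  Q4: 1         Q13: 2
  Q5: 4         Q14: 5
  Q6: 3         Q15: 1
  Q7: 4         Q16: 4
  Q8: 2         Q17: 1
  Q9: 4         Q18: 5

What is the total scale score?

Raw sum = 60. Reverse-keyed items: 6, 9, 13, 14; their raw sum = 14.
Each reversal replaces raw with 7 − raw, changing the total by 7 − 2·raw per item.
Total = 60 + 4·7 − 2·14 = 60 + 28 − 28 = 60

60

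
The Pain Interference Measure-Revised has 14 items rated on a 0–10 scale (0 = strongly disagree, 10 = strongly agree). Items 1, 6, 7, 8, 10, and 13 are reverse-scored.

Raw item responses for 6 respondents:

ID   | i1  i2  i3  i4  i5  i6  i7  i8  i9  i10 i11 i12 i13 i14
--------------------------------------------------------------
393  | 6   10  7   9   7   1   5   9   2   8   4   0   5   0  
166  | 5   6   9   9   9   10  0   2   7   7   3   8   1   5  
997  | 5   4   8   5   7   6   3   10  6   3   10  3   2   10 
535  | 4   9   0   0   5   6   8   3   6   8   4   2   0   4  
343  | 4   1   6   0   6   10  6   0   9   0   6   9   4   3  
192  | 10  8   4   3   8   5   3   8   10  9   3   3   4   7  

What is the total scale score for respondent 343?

Respondent 343 raw: 4, 1, 6, 0, 6, 10, 6, 0, 9, 0, 6, 9, 4, 3.
Reverse-coded (on a 0–10 scale, reversed = 10 − raw):
  item 1: 10 − 4 = 6
  item 2: 1
  item 3: 6
  item 4: 0
  item 5: 6
  item 6: 10 − 10 = 0
  item 7: 10 − 6 = 4
  item 8: 10 − 0 = 10
  item 9: 9
  item 10: 10 − 0 = 10
  item 11: 6
  item 12: 9
  item 13: 10 − 4 = 6
  item 14: 3
Sum = 6 + 1 + 6 + 0 + 6 + 0 + 4 + 10 + 9 + 10 + 6 + 9 + 6 + 3 = 76

76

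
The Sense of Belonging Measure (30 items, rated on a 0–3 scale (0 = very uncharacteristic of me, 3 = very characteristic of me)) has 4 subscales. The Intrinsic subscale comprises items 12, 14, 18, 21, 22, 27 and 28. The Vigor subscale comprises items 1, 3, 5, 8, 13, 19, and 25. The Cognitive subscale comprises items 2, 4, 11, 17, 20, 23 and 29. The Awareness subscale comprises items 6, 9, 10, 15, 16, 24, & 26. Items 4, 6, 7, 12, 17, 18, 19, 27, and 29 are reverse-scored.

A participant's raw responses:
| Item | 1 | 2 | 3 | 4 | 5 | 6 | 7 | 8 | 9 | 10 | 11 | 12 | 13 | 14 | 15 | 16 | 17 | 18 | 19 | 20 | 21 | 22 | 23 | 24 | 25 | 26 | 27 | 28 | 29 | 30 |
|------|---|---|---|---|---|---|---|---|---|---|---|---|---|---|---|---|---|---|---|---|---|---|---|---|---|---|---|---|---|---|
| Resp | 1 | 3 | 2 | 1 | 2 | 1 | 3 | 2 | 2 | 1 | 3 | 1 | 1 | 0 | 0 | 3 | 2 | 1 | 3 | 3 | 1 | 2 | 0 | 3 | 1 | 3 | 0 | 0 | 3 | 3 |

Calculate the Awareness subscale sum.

Awareness items: 6, 9, 10, 15, 16, 24, 26.
Of these, item 6 is reverse-scored; reverse-coded value = 3 − response.
  item 6: 3 − 1 = 2
  item 9: 2
  item 10: 1
  item 15: 0
  item 16: 3
  item 24: 3
  item 26: 3
Sum = 2 + 2 + 1 + 0 + 3 + 3 + 3 = 14

14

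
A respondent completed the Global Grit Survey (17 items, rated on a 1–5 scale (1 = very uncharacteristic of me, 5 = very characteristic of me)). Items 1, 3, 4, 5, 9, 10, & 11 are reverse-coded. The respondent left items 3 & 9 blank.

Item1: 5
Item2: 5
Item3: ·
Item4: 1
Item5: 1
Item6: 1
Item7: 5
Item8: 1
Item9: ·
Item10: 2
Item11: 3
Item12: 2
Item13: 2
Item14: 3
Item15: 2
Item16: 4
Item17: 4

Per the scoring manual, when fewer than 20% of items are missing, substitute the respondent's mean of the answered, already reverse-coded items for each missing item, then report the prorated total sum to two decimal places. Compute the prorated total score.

53.27

Reverse-coded (on a 1–5 scale, reversed = 6 − raw):
  item 1: 6 − 5 = 1
  item 4: 6 − 1 = 5
  item 5: 6 − 1 = 5
  item 10: 6 − 2 = 4
  item 11: 6 − 3 = 3
Completed scored items (15 of 17): 1, 5, 5, 5, 1, 5, 1, 4, 3, 2, 2, 3, 2, 4, 4; sum = 47.
Person mean = 47 / 15 ≈ 3.1333
Prorated total = (47 / 15) × 17 = 53.27 (to 2 dp)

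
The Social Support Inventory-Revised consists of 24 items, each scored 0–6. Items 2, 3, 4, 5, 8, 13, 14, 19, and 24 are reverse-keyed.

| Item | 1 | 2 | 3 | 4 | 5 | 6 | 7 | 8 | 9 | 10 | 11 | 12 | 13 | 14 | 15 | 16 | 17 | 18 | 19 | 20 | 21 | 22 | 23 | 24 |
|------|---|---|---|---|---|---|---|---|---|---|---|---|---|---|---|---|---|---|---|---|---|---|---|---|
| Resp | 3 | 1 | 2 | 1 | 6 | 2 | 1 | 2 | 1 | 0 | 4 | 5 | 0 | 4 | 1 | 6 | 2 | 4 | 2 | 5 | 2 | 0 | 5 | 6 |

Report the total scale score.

Apply reverse scoring (reverse-coded value = 6 − response):
  item 2: 6 − 1 = 5
  item 3: 6 − 2 = 4
  item 4: 6 − 1 = 5
  item 5: 6 − 6 = 0
  item 8: 6 − 2 = 4
  item 13: 6 − 0 = 6
  item 14: 6 − 4 = 2
  item 19: 6 − 2 = 4
  item 24: 6 − 6 = 0
Scored responses: 3, 5, 4, 5, 0, 2, 1, 4, 1, 0, 4, 5, 6, 2, 1, 6, 2, 4, 4, 5, 2, 0, 5, 0
Total = 3 + 5 + 4 + 5 + 0 + 2 + 1 + 4 + 1 + 0 + 4 + 5 + 6 + 2 + 1 + 6 + 2 + 4 + 4 + 5 + 2 + 0 + 5 + 0 = 71

71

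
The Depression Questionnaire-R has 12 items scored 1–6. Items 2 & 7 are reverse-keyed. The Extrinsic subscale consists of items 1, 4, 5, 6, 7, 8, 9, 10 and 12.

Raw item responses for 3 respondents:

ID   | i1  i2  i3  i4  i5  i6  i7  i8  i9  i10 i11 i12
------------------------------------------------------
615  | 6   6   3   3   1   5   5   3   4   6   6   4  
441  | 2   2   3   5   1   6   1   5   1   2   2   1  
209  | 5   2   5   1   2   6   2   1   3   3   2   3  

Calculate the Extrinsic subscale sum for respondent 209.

29

Respondent 209 raw: 5, 2, 5, 1, 2, 6, 2, 1, 3, 3, 2, 3.
Extrinsic items: 1, 4, 5, 6, 7, 8, 9, 10, 12.
Reverse-coded (reversed = (1+6) − raw = 7 − raw):
  item 1: 5
  item 4: 1
  item 5: 2
  item 6: 6
  item 7: 7 − 2 = 5
  item 8: 1
  item 9: 3
  item 10: 3
  item 12: 3
Sum = 5 + 1 + 2 + 6 + 5 + 1 + 3 + 3 + 3 = 29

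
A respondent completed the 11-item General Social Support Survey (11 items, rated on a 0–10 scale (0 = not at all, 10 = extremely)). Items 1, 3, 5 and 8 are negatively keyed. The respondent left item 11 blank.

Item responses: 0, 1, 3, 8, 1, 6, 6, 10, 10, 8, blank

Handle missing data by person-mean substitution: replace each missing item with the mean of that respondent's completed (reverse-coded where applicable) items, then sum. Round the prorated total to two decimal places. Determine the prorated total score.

Reverse-coded (on a 0–10 scale, reversed = 10 − raw):
  item 1: 10 − 0 = 10
  item 3: 10 − 3 = 7
  item 5: 10 − 1 = 9
  item 8: 10 − 10 = 0
Completed scored items (10 of 11): 10, 1, 7, 8, 9, 6, 6, 0, 10, 8; sum = 65.
Person mean = 65 / 10 ≈ 6.5000
Prorated total = (65 / 10) × 11 = 71.50 (to 2 dp)

71.50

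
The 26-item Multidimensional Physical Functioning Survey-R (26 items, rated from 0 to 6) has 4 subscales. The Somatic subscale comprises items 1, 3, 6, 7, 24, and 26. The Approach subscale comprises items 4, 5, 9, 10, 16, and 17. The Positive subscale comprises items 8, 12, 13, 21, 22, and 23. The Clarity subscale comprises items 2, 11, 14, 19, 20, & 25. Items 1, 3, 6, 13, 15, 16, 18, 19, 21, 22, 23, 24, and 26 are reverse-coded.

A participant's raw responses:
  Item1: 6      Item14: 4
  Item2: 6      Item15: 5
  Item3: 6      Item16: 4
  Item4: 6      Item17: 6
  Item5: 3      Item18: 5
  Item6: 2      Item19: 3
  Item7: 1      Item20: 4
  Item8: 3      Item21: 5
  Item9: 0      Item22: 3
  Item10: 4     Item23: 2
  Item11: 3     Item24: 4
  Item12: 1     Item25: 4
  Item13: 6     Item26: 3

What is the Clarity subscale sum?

24

Clarity items: 2, 11, 14, 19, 20, 25.
Of these, item 19 is reverse-coded; reverse-coded value = 6 − response.
  item 2: 6
  item 11: 3
  item 14: 4
  item 19: 6 − 3 = 3
  item 20: 4
  item 25: 4
Sum = 6 + 3 + 4 + 3 + 4 + 4 = 24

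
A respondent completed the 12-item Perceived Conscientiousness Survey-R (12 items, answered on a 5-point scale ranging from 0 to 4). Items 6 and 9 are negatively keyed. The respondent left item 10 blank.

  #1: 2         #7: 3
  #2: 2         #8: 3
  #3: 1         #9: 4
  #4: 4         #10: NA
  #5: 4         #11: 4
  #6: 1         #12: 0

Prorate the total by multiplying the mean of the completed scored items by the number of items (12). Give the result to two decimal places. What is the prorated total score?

28.36

Reverse-coded (reversed = (0+4) − raw = 4 − raw):
  item 6: 4 − 1 = 3
  item 9: 4 − 4 = 0
Completed scored items (11 of 12): 2, 2, 1, 4, 4, 3, 3, 3, 0, 4, 0; sum = 26.
Person mean = 26 / 11 ≈ 2.3636
Prorated total = (26 / 11) × 12 = 28.36 (to 2 dp)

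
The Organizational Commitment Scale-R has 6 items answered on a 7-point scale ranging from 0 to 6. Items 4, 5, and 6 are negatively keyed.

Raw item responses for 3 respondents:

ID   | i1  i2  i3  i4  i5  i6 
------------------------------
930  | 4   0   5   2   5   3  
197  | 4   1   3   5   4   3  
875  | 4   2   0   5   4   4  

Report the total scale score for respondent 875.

11

Respondent 875 raw: 4, 2, 0, 5, 4, 4.
Reverse-coded (on a 0–6 scale, reversed = 6 − raw):
  item 1: 4
  item 2: 2
  item 3: 0
  item 4: 6 − 5 = 1
  item 5: 6 − 4 = 2
  item 6: 6 − 4 = 2
Sum = 4 + 2 + 0 + 1 + 2 + 2 = 11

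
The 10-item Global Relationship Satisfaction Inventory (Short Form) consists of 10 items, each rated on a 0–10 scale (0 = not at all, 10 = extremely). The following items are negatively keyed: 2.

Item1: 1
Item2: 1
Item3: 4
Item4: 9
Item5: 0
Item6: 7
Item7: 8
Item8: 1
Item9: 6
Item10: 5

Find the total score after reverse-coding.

Raw sum = 42. Negatively keyed items: 2; their raw sum = 1.
Each reversal replaces raw with 10 − raw, changing the total by 10 − 2·raw per item.
Total = 42 + 1·10 − 2·1 = 42 + 10 − 2 = 50

50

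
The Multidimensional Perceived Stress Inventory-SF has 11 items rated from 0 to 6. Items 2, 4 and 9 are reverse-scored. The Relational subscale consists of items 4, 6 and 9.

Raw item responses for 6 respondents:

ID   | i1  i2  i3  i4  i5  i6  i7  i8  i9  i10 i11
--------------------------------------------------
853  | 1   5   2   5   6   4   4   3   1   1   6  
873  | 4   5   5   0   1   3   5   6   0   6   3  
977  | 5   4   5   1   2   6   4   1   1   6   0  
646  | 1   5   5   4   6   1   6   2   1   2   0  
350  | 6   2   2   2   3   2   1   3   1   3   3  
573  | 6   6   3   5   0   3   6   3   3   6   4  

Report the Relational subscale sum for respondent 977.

16

Respondent 977 raw: 5, 4, 5, 1, 2, 6, 4, 1, 1, 6, 0.
Relational items: 4, 6, 9.
Reverse-coded (reverse-coded value = 6 − response):
  item 4: 6 − 1 = 5
  item 6: 6
  item 9: 6 − 1 = 5
Sum = 5 + 6 + 5 = 16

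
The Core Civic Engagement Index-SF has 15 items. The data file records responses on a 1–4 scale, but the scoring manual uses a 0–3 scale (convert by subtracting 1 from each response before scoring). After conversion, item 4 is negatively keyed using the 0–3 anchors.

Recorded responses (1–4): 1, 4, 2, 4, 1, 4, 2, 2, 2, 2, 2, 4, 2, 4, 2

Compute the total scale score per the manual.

20

Convert to 0–3: 0, 3, 1, 3, 0, 3, 1, 1, 1, 1, 1, 3, 1, 3, 1
Reverse-coded (on a 0–3 scale, reversed = 3 − raw):
  item 4: 3 − 3 = 0
Scored: 0, 3, 1, 0, 0, 3, 1, 1, 1, 1, 1, 3, 1, 3, 1
Total = 20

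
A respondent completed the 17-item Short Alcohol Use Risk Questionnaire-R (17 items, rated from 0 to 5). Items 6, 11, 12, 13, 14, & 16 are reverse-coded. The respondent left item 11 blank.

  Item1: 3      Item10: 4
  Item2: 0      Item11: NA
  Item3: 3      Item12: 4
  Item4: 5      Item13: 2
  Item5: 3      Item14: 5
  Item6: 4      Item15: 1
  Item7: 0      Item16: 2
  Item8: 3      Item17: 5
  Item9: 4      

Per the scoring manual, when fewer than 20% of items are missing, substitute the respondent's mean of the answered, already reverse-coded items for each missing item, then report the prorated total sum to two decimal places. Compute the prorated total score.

Reverse-coded (on a 0–5 scale, reversed = 5 − raw):
  item 6: 5 − 4 = 1
  item 12: 5 − 4 = 1
  item 13: 5 − 2 = 3
  item 14: 5 − 5 = 0
  item 16: 5 − 2 = 3
Completed scored items (16 of 17): 3, 0, 3, 5, 3, 1, 0, 3, 4, 4, 1, 3, 0, 1, 3, 5; sum = 39.
Person mean = 39 / 16 ≈ 2.4375
Prorated total = (39 / 16) × 17 = 41.44 (to 2 dp)

41.44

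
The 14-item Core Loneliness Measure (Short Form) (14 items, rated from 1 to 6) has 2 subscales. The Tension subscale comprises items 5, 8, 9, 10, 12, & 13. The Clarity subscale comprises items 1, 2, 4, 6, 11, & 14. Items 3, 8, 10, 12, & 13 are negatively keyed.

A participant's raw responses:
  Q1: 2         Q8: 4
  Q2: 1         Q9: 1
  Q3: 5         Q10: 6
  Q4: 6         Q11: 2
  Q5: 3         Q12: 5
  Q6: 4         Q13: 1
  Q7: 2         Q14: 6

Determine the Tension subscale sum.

16

Tension items: 5, 8, 9, 10, 12, 13.
Of these, items 8, 10, 12, and 13 are negatively keyed; reverse-coded value = 7 − response.
  item 5: 3
  item 8: 7 − 4 = 3
  item 9: 1
  item 10: 7 − 6 = 1
  item 12: 7 − 5 = 2
  item 13: 7 − 1 = 6
Sum = 3 + 3 + 1 + 1 + 2 + 6 = 16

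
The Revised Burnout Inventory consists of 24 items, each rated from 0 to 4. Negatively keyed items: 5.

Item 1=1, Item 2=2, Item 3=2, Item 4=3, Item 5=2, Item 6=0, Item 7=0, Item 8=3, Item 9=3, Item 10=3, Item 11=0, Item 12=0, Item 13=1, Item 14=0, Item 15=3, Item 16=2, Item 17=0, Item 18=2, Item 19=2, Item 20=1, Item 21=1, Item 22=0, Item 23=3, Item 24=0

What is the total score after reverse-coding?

34

Reversing item 5 with 4 − raw:
Total = 1 + 2 + 2 + 3 + (4−2) + 0 + 0 + 3 + 3 + 3 + 0 + 0 + 1 + 0 + 3 + 2 + 0 + 2 + 2 + 1 + 1 + 0 + 3 + 0
      = 1 + 2 + 2 + 3 + 2 + 0 + 0 + 3 + 3 + 3 + 0 + 0 + 1 + 0 + 3 + 2 + 0 + 2 + 2 + 1 + 1 + 0 + 3 + 0 = 34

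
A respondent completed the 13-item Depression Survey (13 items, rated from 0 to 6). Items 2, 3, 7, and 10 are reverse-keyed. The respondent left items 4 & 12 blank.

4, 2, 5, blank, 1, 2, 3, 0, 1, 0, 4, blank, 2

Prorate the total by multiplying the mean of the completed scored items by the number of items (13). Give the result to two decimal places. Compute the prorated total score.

Reverse-coded (reversed = (0+6) − raw = 6 − raw):
  item 2: 6 − 2 = 4
  item 3: 6 − 5 = 1
  item 7: 6 − 3 = 3
  item 10: 6 − 0 = 6
Completed scored items (11 of 13): 4, 4, 1, 1, 2, 3, 0, 1, 6, 4, 2; sum = 28.
Person mean = 28 / 11 ≈ 2.5455
Prorated total = (28 / 11) × 13 = 33.09 (to 2 dp)

33.09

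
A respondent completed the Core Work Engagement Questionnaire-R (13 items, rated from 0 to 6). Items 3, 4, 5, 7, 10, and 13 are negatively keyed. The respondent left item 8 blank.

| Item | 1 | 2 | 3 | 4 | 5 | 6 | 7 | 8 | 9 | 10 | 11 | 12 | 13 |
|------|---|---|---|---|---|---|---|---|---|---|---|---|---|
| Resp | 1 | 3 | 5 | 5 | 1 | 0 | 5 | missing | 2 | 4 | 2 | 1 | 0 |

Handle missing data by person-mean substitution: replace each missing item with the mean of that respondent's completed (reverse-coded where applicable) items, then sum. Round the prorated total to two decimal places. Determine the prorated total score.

Reverse-coded (on a 0–6 scale, reversed = 6 − raw):
  item 3: 6 − 5 = 1
  item 4: 6 − 5 = 1
  item 5: 6 − 1 = 5
  item 7: 6 − 5 = 1
  item 10: 6 − 4 = 2
  item 13: 6 − 0 = 6
Completed scored items (12 of 13): 1, 3, 1, 1, 5, 0, 1, 2, 2, 2, 1, 6; sum = 25.
Person mean = 25 / 12 ≈ 2.0833
Prorated total = (25 / 12) × 13 = 27.08 (to 2 dp)

27.08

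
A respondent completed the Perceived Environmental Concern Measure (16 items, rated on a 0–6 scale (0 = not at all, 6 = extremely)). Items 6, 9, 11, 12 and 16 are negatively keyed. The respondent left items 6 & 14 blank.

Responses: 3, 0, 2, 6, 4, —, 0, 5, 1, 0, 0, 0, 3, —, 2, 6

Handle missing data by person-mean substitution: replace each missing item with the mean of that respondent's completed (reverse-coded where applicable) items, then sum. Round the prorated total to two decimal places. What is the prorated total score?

Reverse-coded (on a 0–6 scale, reversed = 6 − raw):
  item 9: 6 − 1 = 5
  item 11: 6 − 0 = 6
  item 12: 6 − 0 = 6
  item 16: 6 − 6 = 0
Completed scored items (14 of 16): 3, 0, 2, 6, 4, 0, 5, 5, 0, 6, 6, 3, 2, 0; sum = 42.
Person mean = 42 / 14 ≈ 3.0000
Prorated total = (42 / 14) × 16 = 48.00 (to 2 dp)

48.00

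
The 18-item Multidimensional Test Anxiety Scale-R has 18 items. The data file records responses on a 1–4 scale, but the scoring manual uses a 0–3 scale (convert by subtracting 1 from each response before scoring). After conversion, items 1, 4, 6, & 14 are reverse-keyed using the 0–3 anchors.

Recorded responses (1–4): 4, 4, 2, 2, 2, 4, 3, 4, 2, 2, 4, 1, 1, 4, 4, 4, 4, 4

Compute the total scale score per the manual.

29

Convert to 0–3: 3, 3, 1, 1, 1, 3, 2, 3, 1, 1, 3, 0, 0, 3, 3, 3, 3, 3
Reverse-coded (reversed = (0+3) − raw = 3 − raw):
  item 1: 3 − 3 = 0
  item 4: 3 − 1 = 2
  item 6: 3 − 3 = 0
  item 14: 3 − 3 = 0
Scored: 0, 3, 1, 2, 1, 0, 2, 3, 1, 1, 3, 0, 0, 0, 3, 3, 3, 3
Total = 29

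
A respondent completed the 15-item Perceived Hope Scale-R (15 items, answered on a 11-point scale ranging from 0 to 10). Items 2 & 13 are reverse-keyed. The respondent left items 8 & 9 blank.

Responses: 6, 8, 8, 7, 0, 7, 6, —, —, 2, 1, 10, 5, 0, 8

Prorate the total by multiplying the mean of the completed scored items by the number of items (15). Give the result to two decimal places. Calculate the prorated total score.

Reverse-coded (on a 0–10 scale, reversed = 10 − raw):
  item 2: 10 − 8 = 2
  item 13: 10 − 5 = 5
Completed scored items (13 of 15): 6, 2, 8, 7, 0, 7, 6, 2, 1, 10, 5, 0, 8; sum = 62.
Person mean = 62 / 13 ≈ 4.7692
Prorated total = (62 / 13) × 15 = 71.54 (to 2 dp)

71.54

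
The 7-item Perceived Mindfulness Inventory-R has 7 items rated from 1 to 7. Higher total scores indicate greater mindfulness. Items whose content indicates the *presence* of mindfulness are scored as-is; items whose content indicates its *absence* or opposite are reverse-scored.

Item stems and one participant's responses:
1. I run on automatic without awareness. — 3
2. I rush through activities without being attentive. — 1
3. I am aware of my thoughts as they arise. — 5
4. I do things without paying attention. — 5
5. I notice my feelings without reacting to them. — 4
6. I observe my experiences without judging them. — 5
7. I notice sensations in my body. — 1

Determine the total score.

Items 1, 2, 4 describe the absence/opposite of mindfulness → reverse-score.
reversed = (1+7) − raw = 8 − raw.
  item 1: 8 − 3 = 5
  item 2: 8 − 1 = 7
  item 3: 5
  item 4: 8 − 5 = 3
  item 5: 4
  item 6: 5
  item 7: 1
Total = 5 + 7 + 5 + 3 + 4 + 5 + 1 = 30

30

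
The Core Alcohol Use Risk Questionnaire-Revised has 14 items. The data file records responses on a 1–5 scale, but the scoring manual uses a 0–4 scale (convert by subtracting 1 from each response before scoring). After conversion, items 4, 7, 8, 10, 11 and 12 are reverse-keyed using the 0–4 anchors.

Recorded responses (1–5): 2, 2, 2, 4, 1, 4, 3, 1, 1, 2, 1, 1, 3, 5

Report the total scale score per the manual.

Convert to 0–4: 1, 1, 1, 3, 0, 3, 2, 0, 0, 1, 0, 0, 2, 4
Reverse-coded (on a 0–4 scale, reversed = 4 − raw):
  item 4: 4 − 3 = 1
  item 7: 4 − 2 = 2
  item 8: 4 − 0 = 4
  item 10: 4 − 1 = 3
  item 11: 4 − 0 = 4
  item 12: 4 − 0 = 4
Scored: 1, 1, 1, 1, 0, 3, 2, 4, 0, 3, 4, 4, 2, 4
Total = 30

30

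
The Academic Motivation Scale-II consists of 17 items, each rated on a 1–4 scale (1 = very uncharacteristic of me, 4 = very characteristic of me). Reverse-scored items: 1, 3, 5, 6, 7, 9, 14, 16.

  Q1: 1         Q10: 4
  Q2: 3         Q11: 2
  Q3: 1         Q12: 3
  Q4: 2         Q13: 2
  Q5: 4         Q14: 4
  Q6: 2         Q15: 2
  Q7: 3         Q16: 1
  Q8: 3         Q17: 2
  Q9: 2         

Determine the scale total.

Apply reverse scoring (reverse-coded value = 5 − response):
  item 1: 5 − 1 = 4
  item 3: 5 − 1 = 4
  item 5: 5 − 4 = 1
  item 6: 5 − 2 = 3
  item 7: 5 − 3 = 2
  item 9: 5 − 2 = 3
  item 14: 5 − 4 = 1
  item 16: 5 − 1 = 4
Scored items: 4, 3, 4, 2, 1, 3, 2, 3, 3, 4, 2, 3, 2, 1, 2, 4, 2
Total = 4 + 3 + 4 + 2 + 1 + 3 + 2 + 3 + 3 + 4 + 2 + 3 + 2 + 1 + 2 + 4 + 2 = 45

45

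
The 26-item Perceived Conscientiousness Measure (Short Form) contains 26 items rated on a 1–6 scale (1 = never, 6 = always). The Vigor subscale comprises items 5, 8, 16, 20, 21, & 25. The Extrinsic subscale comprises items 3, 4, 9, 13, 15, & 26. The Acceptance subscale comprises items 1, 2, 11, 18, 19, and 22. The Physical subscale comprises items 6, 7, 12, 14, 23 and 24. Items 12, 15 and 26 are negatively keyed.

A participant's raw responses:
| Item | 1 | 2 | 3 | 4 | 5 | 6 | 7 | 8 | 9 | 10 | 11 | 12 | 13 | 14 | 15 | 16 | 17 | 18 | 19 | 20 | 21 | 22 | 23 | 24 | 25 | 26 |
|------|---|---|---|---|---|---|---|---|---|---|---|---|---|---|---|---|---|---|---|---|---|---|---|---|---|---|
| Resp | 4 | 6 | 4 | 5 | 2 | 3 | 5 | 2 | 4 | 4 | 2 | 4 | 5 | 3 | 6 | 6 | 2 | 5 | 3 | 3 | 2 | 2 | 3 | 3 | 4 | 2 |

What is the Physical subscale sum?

Physical items: 6, 7, 12, 14, 23, 24.
Of these, item 12 is negatively keyed; reverse-coded value = 7 − response.
  item 6: 3
  item 7: 5
  item 12: 7 − 4 = 3
  item 14: 3
  item 23: 3
  item 24: 3
Sum = 3 + 5 + 3 + 3 + 3 + 3 = 20

20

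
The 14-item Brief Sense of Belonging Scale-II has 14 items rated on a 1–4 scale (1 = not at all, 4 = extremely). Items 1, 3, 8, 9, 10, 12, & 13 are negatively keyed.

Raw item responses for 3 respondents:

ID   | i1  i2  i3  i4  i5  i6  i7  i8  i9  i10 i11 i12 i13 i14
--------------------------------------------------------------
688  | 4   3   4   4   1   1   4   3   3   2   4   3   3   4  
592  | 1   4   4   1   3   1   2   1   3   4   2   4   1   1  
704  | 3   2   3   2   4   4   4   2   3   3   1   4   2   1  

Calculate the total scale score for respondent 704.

Respondent 704 raw: 3, 2, 3, 2, 4, 4, 4, 2, 3, 3, 1, 4, 2, 1.
Reverse-coded (reversed = (1+4) − raw = 5 − raw):
  item 1: 5 − 3 = 2
  item 2: 2
  item 3: 5 − 3 = 2
  item 4: 2
  item 5: 4
  item 6: 4
  item 7: 4
  item 8: 5 − 2 = 3
  item 9: 5 − 3 = 2
  item 10: 5 − 3 = 2
  item 11: 1
  item 12: 5 − 4 = 1
  item 13: 5 − 2 = 3
  item 14: 1
Sum = 2 + 2 + 2 + 2 + 4 + 4 + 4 + 3 + 2 + 2 + 1 + 1 + 3 + 1 = 33

33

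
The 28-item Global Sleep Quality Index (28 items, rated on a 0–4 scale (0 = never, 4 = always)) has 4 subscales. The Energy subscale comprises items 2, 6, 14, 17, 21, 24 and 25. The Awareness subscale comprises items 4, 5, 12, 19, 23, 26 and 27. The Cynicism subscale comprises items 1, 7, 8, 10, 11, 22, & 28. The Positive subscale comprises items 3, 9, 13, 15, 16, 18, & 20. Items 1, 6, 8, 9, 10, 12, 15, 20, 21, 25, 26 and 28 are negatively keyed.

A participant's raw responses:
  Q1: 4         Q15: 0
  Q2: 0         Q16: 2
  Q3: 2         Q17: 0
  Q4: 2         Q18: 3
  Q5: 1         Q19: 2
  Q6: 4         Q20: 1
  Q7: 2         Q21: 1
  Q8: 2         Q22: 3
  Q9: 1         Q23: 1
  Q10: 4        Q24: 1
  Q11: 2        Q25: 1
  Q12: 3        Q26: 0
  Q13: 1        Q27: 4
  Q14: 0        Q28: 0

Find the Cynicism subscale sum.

13

Cynicism items: 1, 7, 8, 10, 11, 22, 28.
Of these, items 1, 8, 10, and 28 are negatively keyed; reversed = (0+4) − raw = 4 − raw.
  item 1: 4 − 4 = 0
  item 7: 2
  item 8: 4 − 2 = 2
  item 10: 4 − 4 = 0
  item 11: 2
  item 22: 3
  item 28: 4 − 0 = 4
Sum = 0 + 2 + 2 + 0 + 2 + 3 + 4 = 13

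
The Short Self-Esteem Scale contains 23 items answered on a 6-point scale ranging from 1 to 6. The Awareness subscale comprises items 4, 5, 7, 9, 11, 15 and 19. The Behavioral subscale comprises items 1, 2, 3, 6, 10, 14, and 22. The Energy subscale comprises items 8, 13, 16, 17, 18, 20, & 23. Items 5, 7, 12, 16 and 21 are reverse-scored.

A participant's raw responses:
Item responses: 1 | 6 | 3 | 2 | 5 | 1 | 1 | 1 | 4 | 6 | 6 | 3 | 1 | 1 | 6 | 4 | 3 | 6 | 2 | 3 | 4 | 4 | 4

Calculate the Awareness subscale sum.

Awareness items: 4, 5, 7, 9, 11, 15, 19.
Of these, items 5 & 7 are reverse-scored; reverse-coded value = 7 − response.
  item 4: 2
  item 5: 7 − 5 = 2
  item 7: 7 − 1 = 6
  item 9: 4
  item 11: 6
  item 15: 6
  item 19: 2
Sum = 2 + 2 + 6 + 4 + 6 + 6 + 2 = 28

28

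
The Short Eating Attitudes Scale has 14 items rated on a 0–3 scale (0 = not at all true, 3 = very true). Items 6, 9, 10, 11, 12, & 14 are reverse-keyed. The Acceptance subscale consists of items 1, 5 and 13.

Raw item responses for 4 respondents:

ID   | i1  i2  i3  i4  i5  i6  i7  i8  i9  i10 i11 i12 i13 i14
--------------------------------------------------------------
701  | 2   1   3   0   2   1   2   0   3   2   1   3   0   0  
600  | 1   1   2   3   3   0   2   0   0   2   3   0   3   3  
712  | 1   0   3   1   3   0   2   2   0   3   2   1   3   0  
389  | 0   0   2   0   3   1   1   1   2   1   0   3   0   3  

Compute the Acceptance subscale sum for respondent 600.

7

Respondent 600 raw: 1, 1, 2, 3, 3, 0, 2, 0, 0, 2, 3, 0, 3, 3.
Acceptance items: 1, 5, 13.
Reverse-coded (on a 0–3 scale, reversed = 3 − raw):
  item 1: 1
  item 5: 3
  item 13: 3
Sum = 1 + 3 + 3 = 7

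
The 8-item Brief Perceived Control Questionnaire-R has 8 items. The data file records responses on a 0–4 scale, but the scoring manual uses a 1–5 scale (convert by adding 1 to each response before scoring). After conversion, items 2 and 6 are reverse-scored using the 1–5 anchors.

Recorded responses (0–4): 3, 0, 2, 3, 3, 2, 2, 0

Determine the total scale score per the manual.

27

Convert to 1–5: 4, 1, 3, 4, 4, 3, 3, 1
Reverse-coded (on a 1–5 scale, reversed = 6 − raw):
  item 2: 6 − 1 = 5
  item 6: 6 − 3 = 3
Scored: 4, 5, 3, 4, 4, 3, 3, 1
Total = 27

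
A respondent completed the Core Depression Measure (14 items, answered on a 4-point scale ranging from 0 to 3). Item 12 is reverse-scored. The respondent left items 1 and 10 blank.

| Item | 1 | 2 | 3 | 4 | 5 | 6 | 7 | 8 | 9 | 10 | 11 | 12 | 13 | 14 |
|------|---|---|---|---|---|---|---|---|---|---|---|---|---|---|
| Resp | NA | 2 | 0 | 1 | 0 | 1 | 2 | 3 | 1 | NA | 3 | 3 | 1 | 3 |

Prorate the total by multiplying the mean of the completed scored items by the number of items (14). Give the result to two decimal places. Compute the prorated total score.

Reverse-coded (reverse-coded value = 3 − response):
  item 12: 3 − 3 = 0
Completed scored items (12 of 14): 2, 0, 1, 0, 1, 2, 3, 1, 3, 0, 1, 3; sum = 17.
Person mean = 17 / 12 ≈ 1.4167
Prorated total = (17 / 12) × 14 = 19.83 (to 2 dp)

19.83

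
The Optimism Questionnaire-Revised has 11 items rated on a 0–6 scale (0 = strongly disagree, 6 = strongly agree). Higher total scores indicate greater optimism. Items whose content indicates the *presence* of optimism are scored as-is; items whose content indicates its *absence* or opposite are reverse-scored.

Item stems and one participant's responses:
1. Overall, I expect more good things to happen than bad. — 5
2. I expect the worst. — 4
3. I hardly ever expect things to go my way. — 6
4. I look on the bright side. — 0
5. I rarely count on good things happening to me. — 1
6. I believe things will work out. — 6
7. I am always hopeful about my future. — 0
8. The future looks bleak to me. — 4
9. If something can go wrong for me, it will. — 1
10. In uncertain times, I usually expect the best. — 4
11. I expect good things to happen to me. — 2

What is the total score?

31

Items 2, 3, 5, 8, 9 describe the absence/opposite of optimism → reverse-score.
on a 0–6 scale, reversed = 6 − raw.
  item 1: 5
  item 2: 6 − 4 = 2
  item 3: 6 − 6 = 0
  item 4: 0
  item 5: 6 − 1 = 5
  item 6: 6
  item 7: 0
  item 8: 6 − 4 = 2
  item 9: 6 − 1 = 5
  item 10: 4
  item 11: 2
Total = 5 + 2 + 0 + 0 + 5 + 6 + 0 + 2 + 5 + 4 + 2 = 31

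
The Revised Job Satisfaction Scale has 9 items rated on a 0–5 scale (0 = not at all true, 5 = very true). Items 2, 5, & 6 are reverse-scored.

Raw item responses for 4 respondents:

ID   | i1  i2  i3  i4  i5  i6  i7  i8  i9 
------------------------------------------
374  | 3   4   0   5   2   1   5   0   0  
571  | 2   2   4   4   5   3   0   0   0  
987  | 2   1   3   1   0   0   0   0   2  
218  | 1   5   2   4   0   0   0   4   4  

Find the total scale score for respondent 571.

Respondent 571 raw: 2, 2, 4, 4, 5, 3, 0, 0, 0.
Reverse-coded (reverse-coded value = 5 − response):
  item 1: 2
  item 2: 5 − 2 = 3
  item 3: 4
  item 4: 4
  item 5: 5 − 5 = 0
  item 6: 5 − 3 = 2
  item 7: 0
  item 8: 0
  item 9: 0
Sum = 2 + 3 + 4 + 4 + 0 + 2 + 0 + 0 + 0 = 15

15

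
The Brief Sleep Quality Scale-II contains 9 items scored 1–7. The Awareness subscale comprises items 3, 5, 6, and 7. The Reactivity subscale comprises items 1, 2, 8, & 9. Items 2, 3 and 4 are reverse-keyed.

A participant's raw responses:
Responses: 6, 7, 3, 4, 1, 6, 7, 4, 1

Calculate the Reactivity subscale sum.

12

Reactivity items: 1, 2, 8, 9.
Of these, item 2 is reverse-keyed; on a 1–7 scale, reversed = 8 − raw.
  item 1: 6
  item 2: 8 − 7 = 1
  item 8: 4
  item 9: 1
Sum = 6 + 1 + 4 + 1 = 12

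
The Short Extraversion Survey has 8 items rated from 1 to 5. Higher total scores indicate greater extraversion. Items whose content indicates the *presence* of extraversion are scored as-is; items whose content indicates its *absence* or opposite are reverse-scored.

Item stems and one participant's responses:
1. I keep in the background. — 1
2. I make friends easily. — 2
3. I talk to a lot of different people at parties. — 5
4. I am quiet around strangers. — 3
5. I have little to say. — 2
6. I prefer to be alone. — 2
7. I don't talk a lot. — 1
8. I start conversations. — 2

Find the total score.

Items 1, 4, 5, 6, 7 describe the absence/opposite of extraversion → reverse-score.
reversed = (1+5) − raw = 6 − raw.
  item 1: 6 − 1 = 5
  item 2: 2
  item 3: 5
  item 4: 6 − 3 = 3
  item 5: 6 − 2 = 4
  item 6: 6 − 2 = 4
  item 7: 6 − 1 = 5
  item 8: 2
Total = 5 + 2 + 5 + 3 + 4 + 4 + 5 + 2 = 30

30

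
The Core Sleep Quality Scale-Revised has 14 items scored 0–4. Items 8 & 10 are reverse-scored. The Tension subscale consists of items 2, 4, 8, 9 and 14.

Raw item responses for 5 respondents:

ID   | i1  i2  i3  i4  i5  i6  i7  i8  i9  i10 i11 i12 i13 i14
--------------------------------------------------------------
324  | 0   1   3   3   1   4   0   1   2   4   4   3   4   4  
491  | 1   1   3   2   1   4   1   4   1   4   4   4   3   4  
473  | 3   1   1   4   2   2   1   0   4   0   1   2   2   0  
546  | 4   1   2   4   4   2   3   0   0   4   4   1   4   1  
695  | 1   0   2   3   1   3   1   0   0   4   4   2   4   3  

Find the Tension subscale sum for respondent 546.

Respondent 546 raw: 4, 1, 2, 4, 4, 2, 3, 0, 0, 4, 4, 1, 4, 1.
Tension items: 2, 4, 8, 9, 14.
Reverse-coded (reversed = (0+4) − raw = 4 − raw):
  item 2: 1
  item 4: 4
  item 8: 4 − 0 = 4
  item 9: 0
  item 14: 1
Sum = 1 + 4 + 4 + 0 + 1 = 10

10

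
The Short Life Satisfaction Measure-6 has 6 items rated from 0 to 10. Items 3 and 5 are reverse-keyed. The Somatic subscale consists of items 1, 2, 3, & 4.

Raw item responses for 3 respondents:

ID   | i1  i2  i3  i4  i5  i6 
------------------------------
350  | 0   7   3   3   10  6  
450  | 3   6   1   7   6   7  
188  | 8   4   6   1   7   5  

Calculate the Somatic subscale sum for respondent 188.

17

Respondent 188 raw: 8, 4, 6, 1, 7, 5.
Somatic items: 1, 2, 3, 4.
Reverse-coded (reversed = (0+10) − raw = 10 − raw):
  item 1: 8
  item 2: 4
  item 3: 10 − 6 = 4
  item 4: 1
Sum = 8 + 4 + 4 + 1 = 17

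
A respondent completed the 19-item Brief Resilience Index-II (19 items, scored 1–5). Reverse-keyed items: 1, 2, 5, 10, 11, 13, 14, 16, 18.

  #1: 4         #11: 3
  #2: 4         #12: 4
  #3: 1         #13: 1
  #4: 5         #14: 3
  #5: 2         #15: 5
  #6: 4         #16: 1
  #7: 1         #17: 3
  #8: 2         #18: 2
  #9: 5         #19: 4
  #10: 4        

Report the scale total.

64

Reversing items 1, 2, 5, 10, 11, 13, 14, 16 and 18 with 6 − raw:
Total = (6−4) + (6−4) + 1 + 5 + (6−2) + 4 + 1 + 2 + 5 + (6−4) + (6−3) + 4 + (6−1) + (6−3) + 5 + (6−1) + 3 + (6−2) + 4
      = 2 + 2 + 1 + 5 + 4 + 4 + 1 + 2 + 5 + 2 + 3 + 4 + 5 + 3 + 5 + 5 + 3 + 4 + 4 = 64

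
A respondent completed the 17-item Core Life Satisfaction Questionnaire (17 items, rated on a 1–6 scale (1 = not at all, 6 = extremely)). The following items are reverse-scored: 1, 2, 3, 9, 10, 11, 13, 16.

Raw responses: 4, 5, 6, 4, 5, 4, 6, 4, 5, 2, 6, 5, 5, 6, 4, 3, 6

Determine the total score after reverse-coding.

Reversing items 1, 2, 3, 9, 10, 11, 13, & 16 with 7 − raw:
Total = (7−4) + (7−5) + (7−6) + 4 + 5 + 4 + 6 + 4 + (7−5) + (7−2) + (7−6) + 5 + (7−5) + 6 + 4 + (7−3) + 6
      = 3 + 2 + 1 + 4 + 5 + 4 + 6 + 4 + 2 + 5 + 1 + 5 + 2 + 6 + 4 + 4 + 6 = 64

64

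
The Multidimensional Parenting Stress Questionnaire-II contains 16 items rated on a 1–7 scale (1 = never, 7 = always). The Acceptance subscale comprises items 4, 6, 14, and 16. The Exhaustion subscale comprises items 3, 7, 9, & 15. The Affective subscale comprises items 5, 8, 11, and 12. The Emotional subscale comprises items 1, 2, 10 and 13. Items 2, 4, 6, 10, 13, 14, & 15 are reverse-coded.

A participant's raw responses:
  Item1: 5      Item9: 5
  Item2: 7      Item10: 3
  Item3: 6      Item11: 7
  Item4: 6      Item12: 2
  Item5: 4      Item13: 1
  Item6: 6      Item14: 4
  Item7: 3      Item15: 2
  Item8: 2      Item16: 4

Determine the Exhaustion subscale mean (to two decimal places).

Exhaustion items: 3, 7, 9, 15.
Of these, item 15 is reverse-coded; reversed = (1+7) − raw = 8 − raw.
  item 3: 6
  item 7: 3
  item 9: 5
  item 15: 8 − 2 = 6
Sum = 6 + 3 + 5 + 6 = 20
Mean = 20 / 4 = 5.00

5.00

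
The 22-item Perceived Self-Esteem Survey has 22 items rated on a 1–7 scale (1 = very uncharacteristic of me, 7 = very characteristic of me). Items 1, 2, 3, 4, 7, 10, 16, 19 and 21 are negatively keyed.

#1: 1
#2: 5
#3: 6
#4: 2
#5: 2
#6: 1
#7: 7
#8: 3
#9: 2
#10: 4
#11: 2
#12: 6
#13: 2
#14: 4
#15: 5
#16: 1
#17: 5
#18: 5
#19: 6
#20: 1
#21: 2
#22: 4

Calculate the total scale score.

Apply reverse scoring (reverse-coded value = 8 − response):
  item 1: 8 − 1 = 7
  item 2: 8 − 5 = 3
  item 3: 8 − 6 = 2
  item 4: 8 − 2 = 6
  item 7: 8 − 7 = 1
  item 10: 8 − 4 = 4
  item 16: 8 − 1 = 7
  item 19: 8 − 6 = 2
  item 21: 8 − 2 = 6
Scored responses: 7, 3, 2, 6, 2, 1, 1, 3, 2, 4, 2, 6, 2, 4, 5, 7, 5, 5, 2, 1, 6, 4
Total = 7 + 3 + 2 + 6 + 2 + 1 + 1 + 3 + 2 + 4 + 2 + 6 + 2 + 4 + 5 + 7 + 5 + 5 + 2 + 1 + 6 + 4 = 80

80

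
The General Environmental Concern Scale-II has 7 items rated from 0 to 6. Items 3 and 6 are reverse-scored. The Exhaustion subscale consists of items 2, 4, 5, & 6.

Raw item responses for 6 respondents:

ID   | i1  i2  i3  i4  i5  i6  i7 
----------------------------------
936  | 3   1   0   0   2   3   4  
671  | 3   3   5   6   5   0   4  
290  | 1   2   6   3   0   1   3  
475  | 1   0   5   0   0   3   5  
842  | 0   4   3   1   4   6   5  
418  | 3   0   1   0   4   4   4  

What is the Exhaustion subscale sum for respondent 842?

9

Respondent 842 raw: 0, 4, 3, 1, 4, 6, 5.
Exhaustion items: 2, 4, 5, 6.
Reverse-coded (reverse-coded value = 6 − response):
  item 2: 4
  item 4: 1
  item 5: 4
  item 6: 6 − 6 = 0
Sum = 4 + 1 + 4 + 0 = 9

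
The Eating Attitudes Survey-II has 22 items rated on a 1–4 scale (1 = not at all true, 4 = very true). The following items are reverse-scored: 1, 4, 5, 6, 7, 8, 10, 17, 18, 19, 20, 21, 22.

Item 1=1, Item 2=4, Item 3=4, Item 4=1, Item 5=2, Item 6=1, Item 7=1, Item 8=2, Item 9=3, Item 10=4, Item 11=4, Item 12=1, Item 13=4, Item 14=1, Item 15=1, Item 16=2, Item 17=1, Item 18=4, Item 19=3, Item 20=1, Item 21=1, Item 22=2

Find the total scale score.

65

Apply reverse scoring (reversed = (1+4) − raw = 5 − raw):
  item 1: 5 − 1 = 4
  item 4: 5 − 1 = 4
  item 5: 5 − 2 = 3
  item 6: 5 − 1 = 4
  item 7: 5 − 1 = 4
  item 8: 5 − 2 = 3
  item 10: 5 − 4 = 1
  item 17: 5 − 1 = 4
  item 18: 5 − 4 = 1
  item 19: 5 − 3 = 2
  item 20: 5 − 1 = 4
  item 21: 5 − 1 = 4
  item 22: 5 − 2 = 3
After reverse-coding: 4, 4, 4, 4, 3, 4, 4, 3, 3, 1, 4, 1, 4, 1, 1, 2, 4, 1, 2, 4, 4, 3
Total = 4 + 4 + 4 + 4 + 3 + 4 + 4 + 3 + 3 + 1 + 4 + 1 + 4 + 1 + 1 + 2 + 4 + 1 + 2 + 4 + 4 + 3 = 65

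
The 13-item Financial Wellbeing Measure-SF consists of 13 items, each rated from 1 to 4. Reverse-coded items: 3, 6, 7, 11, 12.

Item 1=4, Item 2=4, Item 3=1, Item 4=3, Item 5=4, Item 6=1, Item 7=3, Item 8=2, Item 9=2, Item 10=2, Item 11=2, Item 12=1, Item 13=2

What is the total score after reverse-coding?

40

Reversing items 3, 6, 7, 11 and 12 with 5 − raw:
Total = 4 + 4 + (5−1) + 3 + 4 + (5−1) + (5−3) + 2 + 2 + 2 + (5−2) + (5−1) + 2
      = 4 + 4 + 4 + 3 + 4 + 4 + 2 + 2 + 2 + 2 + 3 + 4 + 2 = 40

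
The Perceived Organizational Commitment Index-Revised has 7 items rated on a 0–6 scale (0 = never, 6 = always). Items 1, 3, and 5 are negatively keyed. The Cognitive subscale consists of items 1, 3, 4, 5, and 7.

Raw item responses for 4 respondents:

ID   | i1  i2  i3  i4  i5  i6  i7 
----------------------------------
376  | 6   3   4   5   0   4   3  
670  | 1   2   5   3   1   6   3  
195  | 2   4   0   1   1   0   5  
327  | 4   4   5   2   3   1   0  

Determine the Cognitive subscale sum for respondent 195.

Respondent 195 raw: 2, 4, 0, 1, 1, 0, 5.
Cognitive items: 1, 3, 4, 5, 7.
Reverse-coded (reversed = (0+6) − raw = 6 − raw):
  item 1: 6 − 2 = 4
  item 3: 6 − 0 = 6
  item 4: 1
  item 5: 6 − 1 = 5
  item 7: 5
Sum = 4 + 6 + 1 + 5 + 5 = 21

21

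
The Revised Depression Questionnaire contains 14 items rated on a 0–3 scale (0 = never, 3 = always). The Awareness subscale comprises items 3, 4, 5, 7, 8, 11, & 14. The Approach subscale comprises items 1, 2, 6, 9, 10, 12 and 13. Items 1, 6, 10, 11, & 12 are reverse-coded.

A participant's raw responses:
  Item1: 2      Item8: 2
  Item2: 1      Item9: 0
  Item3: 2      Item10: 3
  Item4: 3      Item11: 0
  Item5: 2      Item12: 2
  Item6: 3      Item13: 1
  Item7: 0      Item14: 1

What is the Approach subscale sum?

Approach items: 1, 2, 6, 9, 10, 12, 13.
Of these, items 1, 6, 10, and 12 are reverse-coded; on a 0–3 scale, reversed = 3 − raw.
  item 1: 3 − 2 = 1
  item 2: 1
  item 6: 3 − 3 = 0
  item 9: 0
  item 10: 3 − 3 = 0
  item 12: 3 − 2 = 1
  item 13: 1
Sum = 1 + 1 + 0 + 0 + 0 + 1 + 1 = 4

4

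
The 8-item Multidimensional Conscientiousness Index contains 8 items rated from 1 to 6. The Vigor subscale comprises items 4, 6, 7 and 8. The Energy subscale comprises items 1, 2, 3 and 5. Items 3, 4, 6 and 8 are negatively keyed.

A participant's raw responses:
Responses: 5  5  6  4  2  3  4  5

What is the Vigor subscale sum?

13

Vigor items: 4, 6, 7, 8.
Of these, items 4, 6 and 8 are negatively keyed; reverse-coded value = 7 − response.
  item 4: 7 − 4 = 3
  item 6: 7 − 3 = 4
  item 7: 4
  item 8: 7 − 5 = 2
Sum = 3 + 4 + 4 + 2 = 13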